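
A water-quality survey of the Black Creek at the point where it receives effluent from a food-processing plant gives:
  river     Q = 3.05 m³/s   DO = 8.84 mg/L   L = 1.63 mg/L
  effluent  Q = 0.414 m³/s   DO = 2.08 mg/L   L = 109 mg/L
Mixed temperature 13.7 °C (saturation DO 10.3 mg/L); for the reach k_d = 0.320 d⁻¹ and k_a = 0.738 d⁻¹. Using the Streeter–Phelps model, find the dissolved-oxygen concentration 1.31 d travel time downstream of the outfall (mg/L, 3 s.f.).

DO ≈ 6.37 mg/L

Mixed DO = (3.05×8.84 + 0.414×2.08)/(3.05+0.414) = 27.82/3.464 = 8.032 mg/L.
Mixed L₀ = (3.05×1.63 + 0.414×109)/(3.464) = 50.10/3.464 = 14.46 mg/L.
Initial deficit D₀ = C_s − DO₀ = 10.3 − 8.032 = 2.268 mg/L.
D(1.31) = [0.320×14.46/(0.738−0.320)](e^(−0.320×1.31) − e^(−0.738×1.31)) + 2.268 e^(−0.738×1.31)
= 11.07 × (0.6576 − 0.3803) + 2.268 × 0.3803 = 3.932 mg/L.
DO = 10.3 − 3.932 = 6.368 mg/L.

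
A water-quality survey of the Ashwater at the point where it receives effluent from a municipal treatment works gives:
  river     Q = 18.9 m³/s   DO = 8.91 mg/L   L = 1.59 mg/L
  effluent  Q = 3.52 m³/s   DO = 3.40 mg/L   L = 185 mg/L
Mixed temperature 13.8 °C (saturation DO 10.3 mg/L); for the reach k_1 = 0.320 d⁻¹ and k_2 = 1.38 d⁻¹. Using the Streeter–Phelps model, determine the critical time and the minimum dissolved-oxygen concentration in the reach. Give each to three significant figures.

t_c ≈ 1.11 d; minimum DO ≈ 5.36 mg/L

Mixed DO = (18.9×8.91 + 3.52×3.40)/(18.9+3.52) = 180.4/22.42 = 8.045 mg/L.
Mixed L₀ = (18.9×1.59 + 3.52×185)/(22.42) = 681.3/22.42 = 30.39 mg/L.
Initial deficit D₀ = C_s − DO₀ = 10.3 − 8.045 = 2.255 mg/L.
t_c = (1/1.060) ln[(1.38/0.320)(1 − 2.255×1.060/(0.320×30.39))] = 0.9434 × ln(3.252) = 1.113 d.
D_c = (0.320/1.38) × 30.39 × e^(−0.320×1.113) = 0.2319 × 30.39 × 0.7004 = 4.935 mg/L.
Minimum DO = 10.3 − 4.935 = 5.365 mg/L.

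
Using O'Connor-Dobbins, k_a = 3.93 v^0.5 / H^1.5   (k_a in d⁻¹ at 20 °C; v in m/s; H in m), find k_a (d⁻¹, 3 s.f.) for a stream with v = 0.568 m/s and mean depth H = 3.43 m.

k_a = 3.93 × 0.568^0.5 / 3.43^1.5 = 3.93 × 0.7537 / 6.352 = 0.4663 d⁻¹.

k_a ≈ 0.466 d⁻¹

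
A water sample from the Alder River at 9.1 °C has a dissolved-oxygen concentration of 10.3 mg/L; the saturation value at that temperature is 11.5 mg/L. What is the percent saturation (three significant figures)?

% saturation = C/C_s × 100 = 10.3/11.5 × 100 = 89.6 %.

89.6 % saturation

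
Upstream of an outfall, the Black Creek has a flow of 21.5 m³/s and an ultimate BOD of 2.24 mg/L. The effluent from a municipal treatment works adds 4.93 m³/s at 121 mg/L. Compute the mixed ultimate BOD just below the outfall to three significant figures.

24.4 mg/L

Flow-weighted mixing: C = (Q_r C_r + Q_w C_w)/(Q_r + Q_w)
= (21.5×2.24 + 4.93×121)/(21.5 + 4.93) = 644.7/26.43 = 24.39 mg/L.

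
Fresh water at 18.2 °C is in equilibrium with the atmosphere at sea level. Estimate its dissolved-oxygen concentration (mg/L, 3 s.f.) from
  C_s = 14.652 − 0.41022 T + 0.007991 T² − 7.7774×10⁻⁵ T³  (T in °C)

C_s ≈ 9.36 mg/L

C_s = 14.652 − 0.41022×18.2 + 0.007991×18.2² − 7.7774×10⁻⁵×18.2³ = 9.364 mg/L.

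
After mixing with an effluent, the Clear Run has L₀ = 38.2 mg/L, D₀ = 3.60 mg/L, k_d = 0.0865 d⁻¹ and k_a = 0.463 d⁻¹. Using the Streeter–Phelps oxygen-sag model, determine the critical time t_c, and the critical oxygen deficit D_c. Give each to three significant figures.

At the critical point dD/dt = 0, so k_d L₀ e^(−k_d t) = k_a D. Substituting D(t) from the Streeter–Phelps equation and solving for t gives
t_c = ln[(k_a/k_d)(1 − D₀(k_a−k_d)/(k_d L₀))] / (k_a−k_d).
Here k_a−k_d = 0.3765 d⁻¹ and 1 − D₀(k_a−k_d)/(k_d L₀) = 1 − 3.60×0.3765/(0.0865×38.2) = 0.5898, so
t_c = ln(5.353 × 0.5898) / 0.3765 = 1.150 / 0.3765 = 3.053 d.
D_c = (k_d/k_a) L₀ e^(−k_d t_c) = (0.0865/0.463) × 38.2 × e^(−0.0865×3.053) = 0.1868 × 38.2 × 0.7679 = 5.480 mg/L.

t_c ≈ 3.05 d; D_c ≈ 5.48 mg/L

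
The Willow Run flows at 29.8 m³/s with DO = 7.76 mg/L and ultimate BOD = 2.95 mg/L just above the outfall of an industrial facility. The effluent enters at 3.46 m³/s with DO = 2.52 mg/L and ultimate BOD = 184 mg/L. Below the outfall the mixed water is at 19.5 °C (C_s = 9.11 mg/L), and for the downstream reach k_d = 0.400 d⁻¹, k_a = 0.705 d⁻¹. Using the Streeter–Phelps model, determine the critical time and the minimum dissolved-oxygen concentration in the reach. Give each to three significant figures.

t_c ≈ 1.63 d; minimum DO ≈ 2.68 mg/L

Mixed DO = (29.8×7.76 + 3.46×2.52)/(29.8+3.46) = 240.0/33.26 = 7.215 mg/L.
Mixed L₀ = (29.8×2.95 + 3.46×184)/(33.26) = 724.5/33.26 = 21.78 mg/L.
Initial deficit D₀ = C_s − DO₀ = 9.11 − 7.215 = 1.895 mg/L.
t_c = (1/0.3050) ln[(0.705/0.400)(1 − 1.895×0.3050/(0.400×21.78))] = 3.279 × ln(1.646) = 1.633 d.
D_c = (0.400/0.705) × 21.78 × e^(−0.400×1.633) = 0.5674 × 21.78 × 0.5204 = 6.432 mg/L.
Minimum DO = 9.11 − 6.432 = 2.678 mg/L.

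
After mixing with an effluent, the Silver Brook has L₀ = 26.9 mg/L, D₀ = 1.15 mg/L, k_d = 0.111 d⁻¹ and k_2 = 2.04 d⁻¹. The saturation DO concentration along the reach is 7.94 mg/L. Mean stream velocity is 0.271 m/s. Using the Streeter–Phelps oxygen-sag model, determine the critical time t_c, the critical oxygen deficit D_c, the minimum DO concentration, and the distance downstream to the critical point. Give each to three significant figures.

t_c ≈ 0.805 d; D_c ≈ 1.34 mg/L; min DO ≈ 6.60 mg/L; x_c ≈ 18.8 km

With k_2/k_d = 18.38 and 1 − D₀(k_2−k_d)/(k_d L₀) = 0.2571,
t_c = ln(18.38 × 0.2571) / (2.04 − 0.111) = ln(4.724) / 1.929 = 1.553/1.929 = 0.8049 d.
L(t_c) = L₀ e^(−k_d t_c) = 26.9 × 0.9145 = 24.60 mg/L, and at the critical point k_2 D_c = k_d L, so D_c = (0.111/2.04) × 24.60 = 1.339 mg/L.
Minimum DO = C_s − D_c = 7.94 − 1.339 = 6.601 mg/L.
x_c = v t_c = 0.271 m/s × 0.8049 d × 86400 s/d = 18850 m ≈ 18.8 km.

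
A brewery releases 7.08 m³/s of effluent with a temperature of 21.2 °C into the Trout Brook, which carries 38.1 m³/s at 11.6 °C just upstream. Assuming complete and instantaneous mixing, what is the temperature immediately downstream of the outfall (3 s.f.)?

13.1 °C

Flow-weighted mixing: C = (Q_r C_r + Q_w C_w)/(Q_r + Q_w)
= (38.1×11.6 + 7.08×21.2)/(38.1 + 7.08) = 592.1/45.18 = 13.10 °C.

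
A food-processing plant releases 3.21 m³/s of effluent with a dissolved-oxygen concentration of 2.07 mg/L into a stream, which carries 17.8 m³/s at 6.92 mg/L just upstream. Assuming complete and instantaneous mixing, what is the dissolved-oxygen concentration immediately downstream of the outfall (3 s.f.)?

6.18 mg/L

Flow-weighted mixing: C = (Q_r C_r + Q_w C_w)/(Q_r + Q_w)
= (17.8×6.92 + 3.21×2.07)/(17.8 + 3.21) = 129.8/21.01 = 6.179 mg/L.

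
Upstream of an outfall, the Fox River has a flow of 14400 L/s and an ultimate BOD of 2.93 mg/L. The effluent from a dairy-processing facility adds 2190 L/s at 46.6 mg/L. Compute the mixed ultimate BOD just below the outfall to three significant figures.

8.69 mg/L

Flow-weighted mixing: C = (Q_r C_r + Q_w C_w)/(Q_r + Q_w)
= (14400×2.93 + 2190×46.6)/(14400 + 2190) = 144200/16590 = 8.695 mg/L.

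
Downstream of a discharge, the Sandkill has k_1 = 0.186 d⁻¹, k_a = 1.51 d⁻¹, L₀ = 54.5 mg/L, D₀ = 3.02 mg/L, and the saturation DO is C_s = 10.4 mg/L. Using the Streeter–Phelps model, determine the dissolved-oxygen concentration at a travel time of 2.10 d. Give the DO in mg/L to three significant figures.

DO ≈ 5.41 mg/L

k_1 L₀/(k_a−k_1) = 0.186×54.5/(1.51−0.186) = 10.14/1.324 = 7.656 mg/L.
e^(−k_1 t) = e^(−0.186×2.100) = 0.6767; e^(−k_a t) = e^(−1.51×2.100) = 0.04196.
D = 7.656 × (0.6767 − 0.04196) + 3.02 × 0.04196 = 4.859 + 0.1267 = 4.986 mg/L.
DO = C_s − D = 10.4 − 4.986 = 5.414 mg/L.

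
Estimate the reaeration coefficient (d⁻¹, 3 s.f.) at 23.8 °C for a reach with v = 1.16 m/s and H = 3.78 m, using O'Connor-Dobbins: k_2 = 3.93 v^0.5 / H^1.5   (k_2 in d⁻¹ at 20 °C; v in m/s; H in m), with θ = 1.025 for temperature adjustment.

k_2 ≈ 0.633 d⁻¹

k_2(20) = 3.93 × 1.16^0.5 / 3.78^1.5 = 3.93 × 1.077 / 7.349 = 0.5759 d⁻¹.
k_2(23.8) = 0.5759 × 1.025^(23.8−20) = 0.5759 × 1.098 = 0.6326 d⁻¹.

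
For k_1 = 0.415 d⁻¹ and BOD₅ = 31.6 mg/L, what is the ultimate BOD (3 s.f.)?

L₀ ≈ 36.1 mg/L

BOD₅ = L₀(1 − e^(−5k_1)) ⇒ L₀ = BOD₅ / (1 − e^(−5×0.415))
= 31.6 / (1 − 0.1256) = 31.6 / 0.8744 = 36.14 mg/L.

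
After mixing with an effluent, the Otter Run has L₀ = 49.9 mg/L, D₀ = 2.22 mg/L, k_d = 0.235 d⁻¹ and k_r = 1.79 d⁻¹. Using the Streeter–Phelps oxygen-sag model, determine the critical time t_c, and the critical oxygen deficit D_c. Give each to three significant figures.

t_c ≈ 1.08 d; D_c ≈ 5.08 mg/L

With k_r/k_d = 7.617 and 1 − D₀(k_r−k_d)/(k_d L₀) = 0.7056,
t_c = ln(7.617 × 0.7056) / (1.79 − 0.235) = ln(5.375) / 1.555 = 1.682/1.555 = 1.081 d.
L(t_c) = L₀ e^(−k_d t_c) = 49.9 × 0.7756 = 38.70 mg/L, and at the critical point k_r D_c = k_d L, so D_c = (0.235/1.79) × 38.70 = 5.081 mg/L.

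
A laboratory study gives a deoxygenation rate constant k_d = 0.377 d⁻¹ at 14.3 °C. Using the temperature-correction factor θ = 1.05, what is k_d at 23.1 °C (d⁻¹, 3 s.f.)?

k_d ≈ 0.579 d⁻¹

k_d(T₂) = k_d(T₁) · θ^(T₂−T₁) = 0.377 × 1.05^(23.1−14.3)
= 0.377 × 1.05^8.80 = 0.377 × 1.536 = 0.5792 d⁻¹.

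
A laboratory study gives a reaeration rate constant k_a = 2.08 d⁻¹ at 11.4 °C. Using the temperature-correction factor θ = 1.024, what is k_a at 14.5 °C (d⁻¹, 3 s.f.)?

k_a(T₂) = k_a(T₁) · θ^(T₂−T₁) = 2.08 × 1.024^(14.5−11.4)
= 2.08 × 1.024^3.10 = 2.08 × 1.076 = 2.239 d⁻¹.

k_a ≈ 2.24 d⁻¹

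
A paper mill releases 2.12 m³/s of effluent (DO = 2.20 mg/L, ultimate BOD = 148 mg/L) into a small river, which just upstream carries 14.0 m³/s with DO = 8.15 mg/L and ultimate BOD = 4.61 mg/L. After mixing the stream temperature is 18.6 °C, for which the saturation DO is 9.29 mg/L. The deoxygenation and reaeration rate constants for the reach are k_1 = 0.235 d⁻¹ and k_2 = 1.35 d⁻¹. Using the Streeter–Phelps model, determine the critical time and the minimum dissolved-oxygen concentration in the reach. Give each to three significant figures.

Mixed DO = (14.0×8.15 + 2.12×2.20)/(14.0+2.12) = 118.8/16.12 = 7.367 mg/L.
Mixed L₀ = (14.0×4.61 + 2.12×148)/(16.12) = 378.3/16.12 = 23.47 mg/L.
Initial deficit D₀ = C_s − DO₀ = 9.29 − 7.367 = 1.923 mg/L.
t_c = (1/1.115) ln[(1.35/0.235)(1 − 1.923×1.115/(0.235×23.47))] = 0.8969 × ln(3.512) = 1.127 d.
D_c = (0.235/1.35) × 23.47 × e^(−0.235×1.127) = 0.1741 × 23.47 × 0.7674 = 3.135 mg/L.
Minimum DO = 9.29 − 3.135 = 6.155 mg/L.

t_c ≈ 1.13 d; minimum DO ≈ 6.16 mg/L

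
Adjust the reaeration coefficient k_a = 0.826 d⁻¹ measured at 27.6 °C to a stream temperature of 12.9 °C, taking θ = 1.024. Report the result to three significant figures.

k_a(T₂) = k_a(T₁) · θ^(T₂−T₁) = 0.826 × 1.024^(12.9−27.6)
= 0.826 × 1.024^-14.7 = 0.826 × 0.7057 = 0.5829 d⁻¹.

k_a ≈ 0.583 d⁻¹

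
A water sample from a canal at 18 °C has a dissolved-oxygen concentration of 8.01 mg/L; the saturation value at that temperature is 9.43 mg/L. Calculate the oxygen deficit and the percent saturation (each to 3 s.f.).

D ≈ 1.42 mg/L; 84.9 % saturation

D = C_s − C = 9.43 − 8.01 = 1.42 mg/L.
% saturation = 8.01/9.43 × 100 = 84.9 %.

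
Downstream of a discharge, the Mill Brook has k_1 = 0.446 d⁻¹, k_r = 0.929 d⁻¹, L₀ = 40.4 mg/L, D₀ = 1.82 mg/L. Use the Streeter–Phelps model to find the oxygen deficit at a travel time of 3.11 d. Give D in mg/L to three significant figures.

D ≈ 7.35 mg/L

k_1 L₀/(k_r−k_1) = 0.446×40.4/(0.929−0.446) = 18.02/0.4830 = 37.31 mg/L.
e^(−k_1 t) = e^(−0.446×3.110) = 0.2498; e^(−k_r t) = e^(−0.929×3.110) = 0.05562.
D = 37.31 × (0.2498 − 0.05562) + 1.82 × 0.05562 = 7.244 + 0.1012 = 7.345 mg/L.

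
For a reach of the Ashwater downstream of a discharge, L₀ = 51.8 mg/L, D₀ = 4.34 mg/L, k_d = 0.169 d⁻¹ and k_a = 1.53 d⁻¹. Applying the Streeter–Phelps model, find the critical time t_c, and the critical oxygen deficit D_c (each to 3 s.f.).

t_c ≈ 0.794 d; D_c ≈ 5.00 mg/L

With k_a/k_d = 9.053 and 1 − D₀(k_a−k_d)/(k_d L₀) = 0.3253,
t_c = ln(9.053 × 0.3253) / (1.53 − 0.169) = ln(2.945) / 1.361 = 1.080/1.361 = 0.7935 d.
L(t_c) = L₀ e^(−k_d t_c) = 51.8 × 0.8745 = 45.30 mg/L, and at the critical point k_a D_c = k_d L, so D_c = (0.169/1.53) × 45.30 = 5.004 mg/L.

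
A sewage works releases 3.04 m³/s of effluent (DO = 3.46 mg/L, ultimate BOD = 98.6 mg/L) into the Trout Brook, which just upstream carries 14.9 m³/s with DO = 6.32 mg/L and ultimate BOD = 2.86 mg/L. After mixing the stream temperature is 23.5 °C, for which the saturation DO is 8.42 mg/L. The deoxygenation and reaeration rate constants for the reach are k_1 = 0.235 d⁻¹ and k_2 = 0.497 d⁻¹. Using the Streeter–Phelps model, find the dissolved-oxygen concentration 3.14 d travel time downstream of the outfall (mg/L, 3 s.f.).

Mixed DO = (14.9×6.32 + 3.04×3.46)/(14.9+3.04) = 104.7/17.94 = 5.835 mg/L.
Mixed L₀ = (14.9×2.86 + 3.04×98.6)/(17.94) = 342.4/17.94 = 19.08 mg/L.
Initial deficit D₀ = C_s − DO₀ = 8.42 − 5.835 = 2.585 mg/L.
D(3.14) = [0.235×19.08/(0.497−0.235)](e^(−0.235×3.14) − e^(−0.497×3.14)) + 2.585 e^(−0.497×3.14)
= 17.12 × (0.4781 − 0.2100) + 2.585 × 0.2100 = 5.132 mg/L.
DO = 8.42 − 5.132 = 3.288 mg/L.

DO ≈ 3.29 mg/L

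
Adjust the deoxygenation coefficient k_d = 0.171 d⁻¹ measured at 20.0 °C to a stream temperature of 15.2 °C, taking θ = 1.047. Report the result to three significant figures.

k_d(T₂) = k_d(T₁) · θ^(T₂−T₁) = 0.171 × 1.047^(15.2−20.0)
= 0.171 × 1.047^-4.80 = 0.171 × 0.8022 = 0.1372 d⁻¹.

k_d ≈ 0.137 d⁻¹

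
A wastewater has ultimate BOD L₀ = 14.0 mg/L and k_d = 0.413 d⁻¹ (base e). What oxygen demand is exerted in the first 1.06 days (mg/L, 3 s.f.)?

y_t = L₀(1 − e^(−k_d t)) = 14.0 × (1 − e^(−0.413×1.06))
= 14.0 × (1 − 0.6455) = 14.0 × 0.3545 = 4.963 mg/L.

y ≈ 4.96 mg/L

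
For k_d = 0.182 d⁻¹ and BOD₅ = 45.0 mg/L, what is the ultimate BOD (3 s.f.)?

L₀ ≈ 75.3 mg/L

BOD₅ = L₀(1 − e^(−5k_d)) ⇒ L₀ = BOD₅ / (1 − e^(−5×0.182))
= 45.0 / (1 − 0.4025) = 45.0 / 0.5975 = 75.32 mg/L.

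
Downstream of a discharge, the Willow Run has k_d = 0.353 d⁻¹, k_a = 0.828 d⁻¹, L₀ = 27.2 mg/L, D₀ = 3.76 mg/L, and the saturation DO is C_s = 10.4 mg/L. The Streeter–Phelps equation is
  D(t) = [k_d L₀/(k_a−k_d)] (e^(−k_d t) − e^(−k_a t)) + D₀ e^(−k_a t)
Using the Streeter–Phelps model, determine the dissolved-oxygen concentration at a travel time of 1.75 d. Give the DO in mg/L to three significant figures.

DO ≈ 3.37 mg/L

k_d L₀/(k_a−k_d) = 0.353×27.2/(0.828−0.353) = 9.602/0.4750 = 20.21 mg/L.
e^(−k_d t) = e^(−0.353×1.750) = 0.5392; e^(−k_a t) = e^(−0.828×1.750) = 0.2348.
D = 20.21 × (0.5392 − 0.2348) + 3.76 × 0.2348 = 6.152 + 0.8829 = 7.035 mg/L.
DO = C_s − D = 10.4 − 7.035 = 3.365 mg/L.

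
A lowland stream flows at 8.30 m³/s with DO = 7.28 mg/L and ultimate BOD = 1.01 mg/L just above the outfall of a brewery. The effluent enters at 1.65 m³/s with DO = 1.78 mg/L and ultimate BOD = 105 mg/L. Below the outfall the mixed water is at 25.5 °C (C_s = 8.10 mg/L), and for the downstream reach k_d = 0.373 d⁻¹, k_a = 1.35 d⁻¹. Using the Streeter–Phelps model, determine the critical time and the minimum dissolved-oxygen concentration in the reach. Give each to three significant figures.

t_c ≈ 1.02 d; minimum DO ≈ 4.66 mg/L

Mixed DO = (8.30×7.28 + 1.65×1.78)/(8.30+1.65) = 63.36/9.950 = 6.368 mg/L.
Mixed L₀ = (8.30×1.01 + 1.65×105)/(9.950) = 181.6/9.950 = 18.25 mg/L.
Initial deficit D₀ = C_s − DO₀ = 8.10 − 6.368 = 1.732 mg/L.
t_c = (1/0.9770) ln[(1.35/0.373)(1 − 1.732×0.9770/(0.373×18.25))] = 1.024 × ln(2.720) = 1.024 d.
D_c = (0.373/1.35) × 18.25 × e^(−0.373×1.024) = 0.2763 × 18.25 × 0.6825 = 3.442 mg/L.
Minimum DO = 8.10 − 3.442 = 4.658 mg/L.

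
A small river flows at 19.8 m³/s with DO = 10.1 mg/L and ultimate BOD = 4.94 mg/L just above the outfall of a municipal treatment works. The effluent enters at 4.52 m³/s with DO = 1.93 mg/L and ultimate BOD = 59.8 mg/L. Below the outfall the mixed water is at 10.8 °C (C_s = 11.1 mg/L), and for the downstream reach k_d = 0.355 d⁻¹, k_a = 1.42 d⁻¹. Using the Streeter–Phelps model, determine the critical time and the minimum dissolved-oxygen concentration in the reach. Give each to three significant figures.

t_c ≈ 0.652 d; minimum DO ≈ 8.10 mg/L

Mixed DO = (19.8×10.1 + 4.52×1.93)/(19.8+4.52) = 208.7/24.32 = 8.582 mg/L.
Mixed L₀ = (19.8×4.94 + 4.52×59.8)/(24.32) = 368.1/24.32 = 15.14 mg/L.
Initial deficit D₀ = C_s − DO₀ = 11.1 − 8.582 = 2.518 mg/L.
t_c = (1/1.065) ln[(1.42/0.355)(1 − 2.518×1.065/(0.355×15.14))] = 0.9390 × ln(2.003) = 0.6524 d.
D_c = (0.355/1.42) × 15.14 × e^(−0.355×0.6524) = 0.2500 × 15.14 × 0.7933 = 3.002 mg/L.
Minimum DO = 11.1 − 3.002 = 8.098 mg/L.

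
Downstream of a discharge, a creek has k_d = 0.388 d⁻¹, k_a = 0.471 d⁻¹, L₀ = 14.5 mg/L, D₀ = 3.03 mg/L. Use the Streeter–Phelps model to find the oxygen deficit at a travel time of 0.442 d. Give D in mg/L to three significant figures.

D ≈ 4.52 mg/L

k_d L₀/(k_a−k_d) = 0.388×14.5/(0.471−0.388) = 5.626/0.08300 = 67.78 mg/L.
e^(−k_d t) = e^(−0.388×0.4420) = 0.8424; e^(−k_a t) = e^(−0.471×0.4420) = 0.8121.
D = 67.78 × (0.8424 − 0.8121) + 3.03 × 0.8121 = 2.057 + 2.461 = 4.517 mg/L.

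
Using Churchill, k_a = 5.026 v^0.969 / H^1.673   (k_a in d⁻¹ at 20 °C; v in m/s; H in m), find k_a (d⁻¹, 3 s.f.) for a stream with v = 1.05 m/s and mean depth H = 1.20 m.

k_a = 5.026 × 1.05^0.969 / 1.20^1.673 = 5.026 × 1.048 / 1.357 = 3.884 d⁻¹.

k_a ≈ 3.88 d⁻¹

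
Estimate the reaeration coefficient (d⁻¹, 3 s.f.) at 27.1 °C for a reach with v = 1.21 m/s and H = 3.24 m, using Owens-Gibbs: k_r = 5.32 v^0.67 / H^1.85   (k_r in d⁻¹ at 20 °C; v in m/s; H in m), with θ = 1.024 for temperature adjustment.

k_r ≈ 0.813 d⁻¹

k_r(20) = 5.32 × 1.21^0.67 / 3.24^1.85 = 5.32 × 1.136 / 8.801 = 0.6869 d⁻¹.
k_r(27.1) = 0.6869 × 1.024^(27.1−20) = 0.6869 × 1.183 = 0.8128 d⁻¹.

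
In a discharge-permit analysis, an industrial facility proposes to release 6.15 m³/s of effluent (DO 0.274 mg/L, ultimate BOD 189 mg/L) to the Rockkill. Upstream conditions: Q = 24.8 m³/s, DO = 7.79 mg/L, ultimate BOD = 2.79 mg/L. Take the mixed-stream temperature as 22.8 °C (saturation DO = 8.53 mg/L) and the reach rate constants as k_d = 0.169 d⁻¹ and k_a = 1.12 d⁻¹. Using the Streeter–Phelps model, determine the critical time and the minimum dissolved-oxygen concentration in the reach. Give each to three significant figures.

t_c ≈ 1.59 d; minimum DO ≈ 3.94 mg/L

Mixed DO = (24.8×7.79 + 6.15×0.274)/(24.8+6.15) = 194.9/30.95 = 6.297 mg/L.
Mixed L₀ = (24.8×2.79 + 6.15×189)/(30.95) = 1232/30.95 = 39.79 mg/L.
Initial deficit D₀ = C_s − DO₀ = 8.53 − 6.297 = 2.233 mg/L.
t_c = (1/0.9510) ln[(1.12/0.169)(1 − 2.233×0.9510/(0.169×39.79))] = 1.052 × ln(4.534) = 1.589 d.
D_c = (0.169/1.12) × 39.79 × e^(−0.169×1.589) = 0.1509 × 39.79 × 0.7644 = 4.590 mg/L.
Minimum DO = 8.53 − 4.590 = 3.940 mg/L.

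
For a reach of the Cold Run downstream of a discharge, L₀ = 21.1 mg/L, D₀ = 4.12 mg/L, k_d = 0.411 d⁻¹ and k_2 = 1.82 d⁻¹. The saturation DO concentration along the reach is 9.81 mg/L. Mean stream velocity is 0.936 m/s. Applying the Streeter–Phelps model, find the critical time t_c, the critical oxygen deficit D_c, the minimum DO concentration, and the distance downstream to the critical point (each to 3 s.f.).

t_c ≈ 0.271 d; D_c ≈ 4.26 mg/L; min DO ≈ 5.55 mg/L; x_c ≈ 21.9 km

At the critical point dD/dt = 0, so k_d L₀ e^(−k_d t) = k_2 D. Substituting D(t) from the Streeter–Phelps equation and solving for t gives
t_c = ln[(k_2/k_d)(1 − D₀(k_2−k_d)/(k_d L₀))] / (k_2−k_d).
Here k_2−k_d = 1.409 d⁻¹ and 1 − D₀(k_2−k_d)/(k_d L₀) = 1 − 4.12×1.409/(0.411×21.1) = 0.3306, so
t_c = ln(4.428 × 0.3306) / 1.409 = 0.3812 / 1.409 = 0.2705 d.
L(t_c) = L₀ e^(−k_d t_c) = 21.1 × 0.8948 = 18.88 mg/L, and at the critical point k_2 D_c = k_d L, so D_c = (0.411/1.82) × 18.88 = 4.264 mg/L.
Minimum DO = C_s − D_c = 9.81 − 4.264 = 5.546 mg/L.
x_c = v t_c = 0.936 m/s × 0.2705 d × 86400 s/d = 21880 m ≈ 21.9 km.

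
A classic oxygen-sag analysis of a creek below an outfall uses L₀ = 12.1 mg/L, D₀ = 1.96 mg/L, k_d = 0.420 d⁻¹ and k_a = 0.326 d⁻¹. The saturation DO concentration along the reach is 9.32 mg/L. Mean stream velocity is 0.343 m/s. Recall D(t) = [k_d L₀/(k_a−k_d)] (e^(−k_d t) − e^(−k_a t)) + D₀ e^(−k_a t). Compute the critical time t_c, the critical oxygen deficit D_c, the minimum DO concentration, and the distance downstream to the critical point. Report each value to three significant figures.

t_c ≈ 2.32 d; D_c ≈ 5.89 mg/L; min DO ≈ 3.43 mg/L; x_c ≈ 68.6 km

t_c = [1/(k_a−k_d)] ln[(k_a/k_d)(1 − D₀(k_a−k_d)/(k_d L₀))]
= [1/(0.326−0.420)] ln[(0.326/0.420)(1 − 1.96×-0.09400/(0.420×12.1))]
= (1/-0.09400) ln[0.7762 × 1.036] = -10.64 × ln(0.8043) = -10.64 × -0.2177 = 2.316 d.
L(t_c) = L₀ e^(−k_d t_c) = 12.1 × 0.3780 = 4.574 mg/L, and at the critical point k_a D_c = k_d L, so D_c = (0.420/0.326) × 4.574 = 5.892 mg/L.
Minimum DO = C_s − D_c = 9.32 − 5.892 = 3.428 mg/L.
x_c = v t_c = 0.343 m/s × 2.316 d × 86400 s/d = 68650 m ≈ 68.6 km.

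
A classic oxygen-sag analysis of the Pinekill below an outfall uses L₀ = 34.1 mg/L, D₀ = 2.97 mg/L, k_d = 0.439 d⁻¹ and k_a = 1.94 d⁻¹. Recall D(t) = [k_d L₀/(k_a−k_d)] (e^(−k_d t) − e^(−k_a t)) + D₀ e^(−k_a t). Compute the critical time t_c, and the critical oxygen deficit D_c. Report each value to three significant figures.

With k_a/k_d = 4.419 and 1 − D₀(k_a−k_d)/(k_d L₀) = 0.7022,
t_c = ln(4.419 × 0.7022) / (1.94 − 0.439) = ln(3.103) / 1.501 = 1.132/1.501 = 0.7544 d.
L(t_c) = L₀ e^(−k_d t_c) = 34.1 × 0.7181 = 24.49 mg/L, and at the critical point k_a D_c = k_d L, so D_c = (0.439/1.94) × 24.49 = 5.541 mg/L.

t_c ≈ 0.754 d; D_c ≈ 5.54 mg/L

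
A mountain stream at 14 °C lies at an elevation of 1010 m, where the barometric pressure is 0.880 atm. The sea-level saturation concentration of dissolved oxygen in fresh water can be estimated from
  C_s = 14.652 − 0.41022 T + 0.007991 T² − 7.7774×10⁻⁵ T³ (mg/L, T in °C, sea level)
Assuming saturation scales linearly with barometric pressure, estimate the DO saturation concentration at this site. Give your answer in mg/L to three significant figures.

At sea level: C_s = 14.652 − 0.41022×14 + 0.007991×14² − 7.7774×10⁻⁵×14³ = 10.26 mg/L.
Pressure correction: C_s' = 10.26 × 0.880 = 9.030 mg/L.

C_s ≈ 9.03 mg/L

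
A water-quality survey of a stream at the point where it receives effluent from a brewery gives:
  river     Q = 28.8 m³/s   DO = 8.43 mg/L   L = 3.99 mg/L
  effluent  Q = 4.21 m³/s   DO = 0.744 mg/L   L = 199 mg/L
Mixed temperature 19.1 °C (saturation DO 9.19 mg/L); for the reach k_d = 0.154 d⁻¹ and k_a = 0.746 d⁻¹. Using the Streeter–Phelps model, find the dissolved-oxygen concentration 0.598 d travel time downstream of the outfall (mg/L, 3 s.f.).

DO ≈ 6.03 mg/L

Mixed DO = (28.8×8.43 + 4.21×0.744)/(28.8+4.21) = 245.9/33.01 = 7.450 mg/L.
Mixed L₀ = (28.8×3.99 + 4.21×199)/(33.01) = 952.7/33.01 = 28.86 mg/L.
Initial deficit D₀ = C_s − DO₀ = 9.19 − 7.450 = 1.740 mg/L.
D(0.598) = [0.154×28.86/(0.746−0.154)](e^(−0.154×0.598) − e^(−0.746×0.598)) + 1.740 e^(−0.746×0.598)
= 7.508 × (0.9120 − 0.6401) + 1.740 × 0.6401 = 3.155 mg/L.
DO = 9.19 − 3.155 = 6.035 mg/L.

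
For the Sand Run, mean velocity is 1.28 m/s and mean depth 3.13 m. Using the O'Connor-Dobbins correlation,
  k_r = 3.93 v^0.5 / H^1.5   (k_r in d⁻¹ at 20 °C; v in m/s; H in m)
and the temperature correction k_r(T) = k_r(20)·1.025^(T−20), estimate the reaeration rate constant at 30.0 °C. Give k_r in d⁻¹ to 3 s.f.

k_r(20) = 3.93 × 1.28^0.5 / 3.13^1.5 = 3.93 × 1.131 / 5.538 = 0.8029 d⁻¹.
k_r(30.0) = 0.8029 × 1.025^(30.0−20) = 0.8029 × 1.280 = 1.028 d⁻¹.

k_r ≈ 1.03 d⁻¹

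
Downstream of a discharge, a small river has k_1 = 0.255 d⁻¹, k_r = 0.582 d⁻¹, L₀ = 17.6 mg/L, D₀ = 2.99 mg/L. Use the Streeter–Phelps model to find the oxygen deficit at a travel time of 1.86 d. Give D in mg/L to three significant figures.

D ≈ 4.90 mg/L

k_1 L₀/(k_r−k_1) = 0.255×17.6/(0.582−0.255) = 4.488/0.3270 = 13.72 mg/L.
e^(−k_1 t) = e^(−0.255×1.860) = 0.6223; e^(−k_r t) = e^(−0.582×1.860) = 0.3387.
D = 13.72 × (0.6223 − 0.3387) + 2.99 × 0.3387 = 3.892 + 1.013 = 4.905 mg/L.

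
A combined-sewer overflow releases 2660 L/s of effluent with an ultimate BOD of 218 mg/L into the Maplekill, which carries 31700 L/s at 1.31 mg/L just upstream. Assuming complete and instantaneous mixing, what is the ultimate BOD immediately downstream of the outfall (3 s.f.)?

18.1 mg/L

Flow-weighted mixing: C = (Q_r C_r + Q_w C_w)/(Q_r + Q_w)
= (31700×1.31 + 2660×218)/(31700 + 2660) = 621400/34360 = 18.09 mg/L.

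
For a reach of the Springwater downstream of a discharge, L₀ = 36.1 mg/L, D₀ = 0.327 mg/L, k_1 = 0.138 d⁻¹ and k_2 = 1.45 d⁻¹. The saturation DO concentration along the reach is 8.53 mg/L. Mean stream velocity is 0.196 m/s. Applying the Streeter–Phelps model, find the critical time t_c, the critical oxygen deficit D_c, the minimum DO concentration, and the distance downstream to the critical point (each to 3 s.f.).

t_c ≈ 1.72 d; D_c ≈ 2.71 mg/L; min DO ≈ 5.82 mg/L; x_c ≈ 29.2 km

At the critical point dD/dt = 0, so k_1 L₀ e^(−k_1 t) = k_2 D. Substituting D(t) from the Streeter–Phelps equation and solving for t gives
t_c = ln[(k_2/k_1)(1 − D₀(k_2−k_1)/(k_1 L₀))] / (k_2−k_1).
Here k_2−k_1 = 1.312 d⁻¹ and 1 − D₀(k_2−k_1)/(k_1 L₀) = 1 − 0.327×1.312/(0.138×36.1) = 0.9139, so
t_c = ln(10.51 × 0.9139) / 1.312 = 2.262 / 1.312 = 1.724 d.
L(t_c) = L₀ e^(−k_1 t_c) = 36.1 × 0.7883 = 28.46 mg/L, and at the critical point k_2 D_c = k_1 L, so D_c = (0.138/1.45) × 28.46 = 2.708 mg/L.
Minimum DO = C_s − D_c = 8.53 − 2.708 = 5.822 mg/L.
x_c = v t_c = 0.196 m/s × 1.724 d × 86400 s/d = 29200 m ≈ 29.2 km.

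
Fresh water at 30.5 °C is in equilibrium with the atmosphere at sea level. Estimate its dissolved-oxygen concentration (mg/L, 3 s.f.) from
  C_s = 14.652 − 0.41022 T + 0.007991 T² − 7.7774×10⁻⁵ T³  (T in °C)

C_s = 14.652 − 0.41022×30.5 + 0.007991×30.5² − 7.7774×10⁻⁵×30.5³ = 7.367 mg/L.

C_s ≈ 7.37 mg/L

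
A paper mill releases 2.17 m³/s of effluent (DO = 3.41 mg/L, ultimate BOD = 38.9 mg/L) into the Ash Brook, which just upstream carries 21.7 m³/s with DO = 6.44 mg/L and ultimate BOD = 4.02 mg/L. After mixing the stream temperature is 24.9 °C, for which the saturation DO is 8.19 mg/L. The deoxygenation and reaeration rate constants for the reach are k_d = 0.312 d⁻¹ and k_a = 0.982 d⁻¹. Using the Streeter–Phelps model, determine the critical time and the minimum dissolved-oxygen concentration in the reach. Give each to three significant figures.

t_c ≈ 0.325 d; minimum DO ≈ 6.13 mg/L

Mixed DO = (21.7×6.44 + 2.17×3.41)/(21.7+2.17) = 147.1/23.87 = 6.165 mg/L.
Mixed L₀ = (21.7×4.02 + 2.17×38.9)/(23.87) = 171.6/23.87 = 7.191 mg/L.
Initial deficit D₀ = C_s − DO₀ = 8.19 − 6.165 = 2.025 mg/L.
t_c = (1/0.6700) ln[(0.982/0.312)(1 − 2.025×0.6700/(0.312×7.191))] = 1.493 × ln(1.244) = 0.3255 d.
D_c = (0.312/0.982) × 7.191 × e^(−0.312×0.3255) = 0.3177 × 7.191 × 0.9034 = 2.064 mg/L.
Minimum DO = 8.19 − 2.064 = 6.126 mg/L.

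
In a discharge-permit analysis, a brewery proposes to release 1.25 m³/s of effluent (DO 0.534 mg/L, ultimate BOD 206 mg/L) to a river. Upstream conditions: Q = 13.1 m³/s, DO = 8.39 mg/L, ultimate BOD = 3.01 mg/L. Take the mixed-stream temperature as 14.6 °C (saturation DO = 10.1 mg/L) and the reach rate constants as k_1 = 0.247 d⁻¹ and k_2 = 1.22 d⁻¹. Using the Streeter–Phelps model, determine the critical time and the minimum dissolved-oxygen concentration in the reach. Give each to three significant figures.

t_c ≈ 1.02 d; minimum DO ≈ 6.84 mg/L

Mixed DO = (13.1×8.39 + 1.25×0.534)/(13.1+1.25) = 110.6/14.35 = 7.706 mg/L.
Mixed L₀ = (13.1×3.01 + 1.25×206)/(14.35) = 296.9/14.35 = 20.69 mg/L.
Initial deficit D₀ = C_s − DO₀ = 10.1 − 7.706 = 2.394 mg/L.
t_c = (1/0.9730) ln[(1.22/0.247)(1 − 2.394×0.9730/(0.247×20.69))] = 1.028 × ln(2.688) = 1.016 d.
D_c = (0.247/1.22) × 20.69 × e^(−0.247×1.016) = 0.2025 × 20.69 × 0.7780 = 3.259 mg/L.
Minimum DO = 10.1 − 3.259 = 6.841 mg/L.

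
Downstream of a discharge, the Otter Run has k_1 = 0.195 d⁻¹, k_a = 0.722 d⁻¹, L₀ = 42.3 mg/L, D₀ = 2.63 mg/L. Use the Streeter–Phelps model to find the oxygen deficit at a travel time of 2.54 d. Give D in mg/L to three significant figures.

k_1 L₀/(k_a−k_1) = 0.195×42.3/(0.722−0.195) = 8.248/0.5270 = 15.65 mg/L.
e^(−k_1 t) = e^(−0.195×2.540) = 0.6094; e^(−k_a t) = e^(−0.722×2.540) = 0.1598.
D = 15.65 × (0.6094 − 0.1598) + 2.63 × 0.1598 = 7.037 + 0.4203 = 7.457 mg/L.

D ≈ 7.46 mg/L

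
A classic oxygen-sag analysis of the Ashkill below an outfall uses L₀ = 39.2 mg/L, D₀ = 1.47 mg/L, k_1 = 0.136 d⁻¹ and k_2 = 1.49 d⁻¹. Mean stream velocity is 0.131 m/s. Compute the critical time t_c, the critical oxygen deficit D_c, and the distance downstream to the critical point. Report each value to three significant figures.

With k_2/k_1 = 10.96 and 1 − D₀(k_2−k_1)/(k_1 L₀) = 0.6267,
t_c = ln(10.96 × 0.6267) / (1.49 − 0.136) = ln(6.866) / 1.354 = 1.927/1.354 = 1.423 d.
D_c = (k_1/k_2) L₀ e^(−k_1 t_c) = (0.136/1.49) × 39.2 × e^(−0.136×1.423) = 0.09128 × 39.2 × 0.8241 = 2.948 mg/L.
x_c = v t_c = 0.131 m/s × 1.423 d × 86400 s/d = 16100 m ≈ 16.1 km.

t_c ≈ 1.42 d; D_c ≈ 2.95 mg/L; x_c ≈ 16.1 km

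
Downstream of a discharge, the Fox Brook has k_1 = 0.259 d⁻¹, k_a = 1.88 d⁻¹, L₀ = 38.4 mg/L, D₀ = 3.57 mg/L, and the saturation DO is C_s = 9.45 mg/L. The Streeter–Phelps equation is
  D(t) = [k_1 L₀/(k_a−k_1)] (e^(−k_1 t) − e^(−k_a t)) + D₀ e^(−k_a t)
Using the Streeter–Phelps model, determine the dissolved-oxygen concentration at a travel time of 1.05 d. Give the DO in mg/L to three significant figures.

DO ≈ 5.13 mg/L

k_1 L₀/(k_a−k_1) = 0.259×38.4/(1.88−0.259) = 9.946/1.621 = 6.135 mg/L.
e^(−k_1 t) = e^(−0.259×1.050) = 0.7619; e^(−k_a t) = e^(−1.88×1.050) = 0.1389.
D = 6.135 × (0.7619 − 0.1389) + 3.57 × 0.1389 = 3.822 + 0.4959 = 4.318 mg/L.
DO = C_s − D = 9.45 − 4.318 = 5.132 mg/L.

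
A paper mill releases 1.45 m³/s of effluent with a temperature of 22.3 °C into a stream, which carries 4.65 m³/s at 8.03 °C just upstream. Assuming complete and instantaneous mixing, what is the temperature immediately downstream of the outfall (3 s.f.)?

11.4 °C

Flow-weighted mixing: C = (Q_r C_r + Q_w C_w)/(Q_r + Q_w)
= (4.65×8.03 + 1.45×22.3)/(4.65 + 1.45) = 69.67/6.100 = 11.42 °C.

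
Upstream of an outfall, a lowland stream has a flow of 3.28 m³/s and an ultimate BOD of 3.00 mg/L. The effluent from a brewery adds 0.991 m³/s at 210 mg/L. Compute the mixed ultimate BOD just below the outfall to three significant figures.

Flow-weighted mixing: C = (Q_r C_r + Q_w C_w)/(Q_r + Q_w)
= (3.28×3.00 + 0.991×210)/(3.28 + 0.991) = 217.9/4.271 = 51.03 mg/L.

51.0 mg/L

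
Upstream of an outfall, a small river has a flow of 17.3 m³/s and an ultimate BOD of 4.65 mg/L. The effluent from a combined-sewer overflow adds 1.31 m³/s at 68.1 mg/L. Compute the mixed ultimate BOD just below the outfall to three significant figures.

Flow-weighted mixing: C = (Q_r C_r + Q_w C_w)/(Q_r + Q_w)
= (17.3×4.65 + 1.31×68.1)/(17.3 + 1.31) = 169.7/18.61 = 9.116 mg/L.

9.12 mg/L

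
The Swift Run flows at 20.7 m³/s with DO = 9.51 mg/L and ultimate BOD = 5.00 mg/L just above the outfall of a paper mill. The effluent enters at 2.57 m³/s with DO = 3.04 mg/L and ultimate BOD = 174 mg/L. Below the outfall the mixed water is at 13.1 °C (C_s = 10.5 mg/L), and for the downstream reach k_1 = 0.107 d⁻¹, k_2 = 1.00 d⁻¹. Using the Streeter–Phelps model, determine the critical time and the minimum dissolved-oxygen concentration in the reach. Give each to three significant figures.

Mixed DO = (20.7×9.51 + 2.57×3.04)/(20.7+2.57) = 204.7/23.27 = 8.795 mg/L.
Mixed L₀ = (20.7×5.00 + 2.57×174)/(23.27) = 550.7/23.27 = 23.66 mg/L.
Initial deficit D₀ = C_s − DO₀ = 10.5 − 8.795 = 1.705 mg/L.
t_c = (1/0.8930) ln[(1.00/0.107)(1 − 1.705×0.8930/(0.107×23.66))] = 1.120 × ln(3.728) = 1.473 d.
D_c = (0.107/1.00) × 23.66 × e^(−0.107×1.473) = 0.1070 × 23.66 × 0.8541 = 2.163 mg/L.
Minimum DO = 10.5 − 2.163 = 8.337 mg/L.

t_c ≈ 1.47 d; minimum DO ≈ 8.34 mg/L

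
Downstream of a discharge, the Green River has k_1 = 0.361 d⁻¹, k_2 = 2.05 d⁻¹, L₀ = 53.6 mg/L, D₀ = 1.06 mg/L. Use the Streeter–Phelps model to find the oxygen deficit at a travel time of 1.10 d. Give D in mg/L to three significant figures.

k_1 L₀/(k_2−k_1) = 0.361×53.6/(2.05−0.361) = 19.35/1.689 = 11.46 mg/L.
e^(−k_1 t) = e^(−0.361×1.100) = 0.6723; e^(−k_2 t) = e^(−2.05×1.100) = 0.1049.
D = 11.46 × (0.6723 − 0.1049) + 1.06 × 0.1049 = 6.500 + 0.1112 = 6.611 mg/L.

D ≈ 6.61 mg/L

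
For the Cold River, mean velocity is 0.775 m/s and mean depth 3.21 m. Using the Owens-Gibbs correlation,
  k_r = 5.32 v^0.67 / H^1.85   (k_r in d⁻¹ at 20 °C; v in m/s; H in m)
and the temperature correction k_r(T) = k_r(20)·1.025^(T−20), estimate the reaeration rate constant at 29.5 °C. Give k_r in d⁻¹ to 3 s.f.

k_r(20) = 5.32 × 0.775^0.67 / 3.21^1.85 = 5.32 × 0.8430 / 8.650 = 0.5185 d⁻¹.
k_r(29.5) = 0.5185 × 1.025^(29.5−20) = 0.5185 × 1.264 = 0.6555 d⁻¹.

k_r ≈ 0.656 d⁻¹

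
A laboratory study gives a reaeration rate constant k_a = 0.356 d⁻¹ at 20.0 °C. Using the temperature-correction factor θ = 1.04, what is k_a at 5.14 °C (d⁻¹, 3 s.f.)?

k_a ≈ 0.199 d⁻¹

k_a(T₂) = k_a(T₁) · θ^(T₂−T₁) = 0.356 × 1.04^(5.14−20.0)
= 0.356 × 1.04^-14.9 = 0.356 × 0.5583 = 0.1988 d⁻¹.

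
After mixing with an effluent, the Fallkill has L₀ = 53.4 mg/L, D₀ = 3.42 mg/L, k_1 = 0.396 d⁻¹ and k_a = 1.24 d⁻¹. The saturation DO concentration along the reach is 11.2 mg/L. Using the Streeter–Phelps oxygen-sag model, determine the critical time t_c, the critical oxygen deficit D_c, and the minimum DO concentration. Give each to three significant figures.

At the critical point dD/dt = 0, so k_1 L₀ e^(−k_1 t) = k_a D. Substituting D(t) from the Streeter–Phelps equation and solving for t gives
t_c = ln[(k_a/k_1)(1 − D₀(k_a−k_1)/(k_1 L₀))] / (k_a−k_1).
Here k_a−k_1 = 0.8440 d⁻¹ and 1 − D₀(k_a−k_1)/(k_1 L₀) = 1 − 3.42×0.8440/(0.396×53.4) = 0.8635, so
t_c = ln(3.131 × 0.8635) / 0.8440 = 0.9947 / 0.8440 = 1.179 d.
D_c = (k_1/k_a) L₀ e^(−k_1 t_c) = (0.396/1.24) × 53.4 × e^(−0.396×1.179) = 0.3194 × 53.4 × 0.6271 = 10.69 mg/L.
Minimum DO = C_s − D_c = 11.2 − 10.69 = 0.5063 mg/L.

t_c ≈ 1.18 d; D_c ≈ 10.7 mg/L; min DO ≈ 0.506 mg/L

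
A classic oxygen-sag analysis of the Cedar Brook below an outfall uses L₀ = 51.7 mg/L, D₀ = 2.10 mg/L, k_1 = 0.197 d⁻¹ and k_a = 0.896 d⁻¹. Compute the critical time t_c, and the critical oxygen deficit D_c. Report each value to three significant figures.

t_c ≈ 1.94 d; D_c ≈ 7.75 mg/L

With k_a/k_1 = 4.548 and 1 − D₀(k_a−k_1)/(k_1 L₀) = 0.8559,
t_c = ln(4.548 × 0.8559) / (0.896 − 0.197) = ln(3.893) / 0.6990 = 1.359/0.6990 = 1.944 d.
D_c = (k_1/k_a) L₀ e^(−k_1 t_c) = (0.197/0.896) × 51.7 × e^(−0.197×1.944) = 0.2199 × 51.7 × 0.6818 = 7.750 mg/L.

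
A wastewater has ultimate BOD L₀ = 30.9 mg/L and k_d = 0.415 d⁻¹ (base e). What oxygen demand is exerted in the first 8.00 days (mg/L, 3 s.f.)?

y ≈ 29.8 mg/L

y_t = L₀(1 − e^(−k_d t)) = 30.9 × (1 − e^(−0.415×8.00))
= 30.9 × (1 − 0.03615) = 30.9 × 0.9638 = 29.78 mg/L.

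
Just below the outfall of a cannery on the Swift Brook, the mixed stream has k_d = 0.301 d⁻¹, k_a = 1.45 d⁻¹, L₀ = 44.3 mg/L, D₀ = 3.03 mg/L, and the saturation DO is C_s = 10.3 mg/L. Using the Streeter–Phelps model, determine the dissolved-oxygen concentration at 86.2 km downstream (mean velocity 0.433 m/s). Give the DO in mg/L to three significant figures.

DO ≈ 4.80 mg/L

Travel time t = x/v = 86.2 km / (0.433 m/s) = 86200 m / 0.433 m/s = 199100 s = 2.304 d.
k_d L₀/(k_a−k_d) = 0.301×44.3/(1.45−0.301) = 13.33/1.149 = 11.61 mg/L.
e^(−k_d t) = e^(−0.301×2.304) = 0.4998; e^(−k_a t) = e^(−1.45×2.304) = 0.03540.
D = 11.61 × (0.4998 − 0.03540) + 3.03 × 0.03540 = 5.389 + 0.1073 = 5.497 mg/L.
DO = C_s − D = 10.3 − 5.497 = 4.803 mg/L.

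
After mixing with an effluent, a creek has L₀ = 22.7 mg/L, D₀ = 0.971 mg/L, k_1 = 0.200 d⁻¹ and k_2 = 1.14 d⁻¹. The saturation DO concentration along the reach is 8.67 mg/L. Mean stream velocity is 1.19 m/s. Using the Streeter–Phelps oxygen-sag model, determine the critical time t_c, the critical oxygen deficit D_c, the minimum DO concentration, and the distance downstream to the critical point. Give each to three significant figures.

t_c ≈ 1.61 d; D_c ≈ 2.88 mg/L; min DO ≈ 5.79 mg/L; x_c ≈ 166 km

At the critical point dD/dt = 0, so k_1 L₀ e^(−k_1 t) = k_2 D. Substituting D(t) from the Streeter–Phelps equation and solving for t gives
t_c = ln[(k_2/k_1)(1 − D₀(k_2−k_1)/(k_1 L₀))] / (k_2−k_1).
Here k_2−k_1 = 0.9400 d⁻¹ and 1 − D₀(k_2−k_1)/(k_1 L₀) = 1 − 0.971×0.9400/(0.200×22.7) = 0.7990, so
t_c = ln(5.700 × 0.7990) / 0.9400 = 1.516 / 0.9400 = 1.613 d.
L(t_c) = L₀ e^(−k_1 t_c) = 22.7 × 0.7243 = 16.44 mg/L, and at the critical point k_2 D_c = k_1 L, so D_c = (0.200/1.14) × 16.44 = 2.884 mg/L.
Minimum DO = C_s − D_c = 8.67 − 2.884 = 5.786 mg/L.
x_c = v t_c = 1.19 m/s × 1.613 d × 86400 s/d = 165800 m ≈ 166 km.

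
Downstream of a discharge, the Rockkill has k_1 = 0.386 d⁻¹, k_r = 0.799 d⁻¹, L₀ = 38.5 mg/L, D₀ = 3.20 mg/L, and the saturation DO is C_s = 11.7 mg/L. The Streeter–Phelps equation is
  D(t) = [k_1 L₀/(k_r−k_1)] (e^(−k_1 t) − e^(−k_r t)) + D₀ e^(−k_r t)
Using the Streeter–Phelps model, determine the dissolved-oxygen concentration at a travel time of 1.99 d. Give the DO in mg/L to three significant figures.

k_1 L₀/(k_r−k_1) = 0.386×38.5/(0.799−0.386) = 14.86/0.4130 = 35.98 mg/L.
e^(−k_1 t) = e^(−0.386×1.990) = 0.4639; e^(−k_r t) = e^(−0.799×1.990) = 0.2039.
D = 35.98 × (0.4639 − 0.2039) + 3.20 × 0.2039 = 9.354 + 0.6526 = 10.01 mg/L.
DO = C_s − D = 11.7 − 10.01 = 1.694 mg/L.

DO ≈ 1.69 mg/L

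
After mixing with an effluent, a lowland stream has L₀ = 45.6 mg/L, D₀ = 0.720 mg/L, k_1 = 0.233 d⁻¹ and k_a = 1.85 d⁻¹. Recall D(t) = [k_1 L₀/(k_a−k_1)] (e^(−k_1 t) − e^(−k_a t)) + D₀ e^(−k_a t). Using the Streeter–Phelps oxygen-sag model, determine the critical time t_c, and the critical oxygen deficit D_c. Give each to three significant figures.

At the critical point dD/dt = 0, so k_1 L₀ e^(−k_1 t) = k_a D. Substituting D(t) from the Streeter–Phelps equation and solving for t gives
t_c = ln[(k_a/k_1)(1 − D₀(k_a−k_1)/(k_1 L₀))] / (k_a−k_1).
Here k_a−k_1 = 1.617 d⁻¹ and 1 − D₀(k_a−k_1)/(k_1 L₀) = 1 − 0.720×1.617/(0.233×45.6) = 0.8904, so
t_c = ln(7.940 × 0.8904) / 1.617 = 1.956 / 1.617 = 1.210 d.
L(t_c) = L₀ e^(−k_1 t_c) = 45.6 × 0.7544 = 34.40 mg/L, and at the critical point k_a D_c = k_1 L, so D_c = (0.233/1.85) × 34.40 = 4.333 mg/L.

t_c ≈ 1.21 d; D_c ≈ 4.33 mg/L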